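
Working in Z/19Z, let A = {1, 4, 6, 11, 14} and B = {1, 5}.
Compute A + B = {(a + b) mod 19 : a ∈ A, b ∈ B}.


Work in Z/19Z: reduce every sum a + b modulo 19.
Enumerate all 10 pairs:
a = 1: 1+1=2, 1+5=6
a = 4: 4+1=5, 4+5=9
a = 6: 6+1=7, 6+5=11
a = 11: 11+1=12, 11+5=16
a = 14: 14+1=15, 14+5=0
Distinct residues collected: {0, 2, 5, 6, 7, 9, 11, 12, 15, 16}
|A + B| = 10 (out of 19 total residues).

A + B = {0, 2, 5, 6, 7, 9, 11, 12, 15, 16}


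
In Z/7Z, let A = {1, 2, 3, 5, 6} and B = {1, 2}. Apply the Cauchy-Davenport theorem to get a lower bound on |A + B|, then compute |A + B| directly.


Cauchy-Davenport: |A + B| ≥ min(p, |A| + |B| - 1) for A, B nonempty in Z/pZ.
|A| = 5, |B| = 2, p = 7.
CD lower bound = min(7, 5 + 2 - 1) = min(7, 6) = 6.
Compute A + B mod 7 directly:
a = 1: 1+1=2, 1+2=3
a = 2: 2+1=3, 2+2=4
a = 3: 3+1=4, 3+2=5
a = 5: 5+1=6, 5+2=0
a = 6: 6+1=0, 6+2=1
A + B = {0, 1, 2, 3, 4, 5, 6}, so |A + B| = 7.
Verify: 7 ≥ 6? Yes ✓.

CD lower bound = 6, actual |A + B| = 7.


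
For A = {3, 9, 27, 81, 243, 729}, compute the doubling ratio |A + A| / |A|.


|A| = 6.
Compute A + A by enumerating all 36 pairs.
A + A = {6, 12, 18, 30, 36, 54, 84, 90, 108, 162, 246, 252, 270, 324, 486, 732, 738, 756, 810, 972, 1458}, so |A + A| = 21.
K = |A + A| / |A| = 21/6 = 7/2 ≈ 3.5000.
Reference: AP of size 6 gives K = 11/6 ≈ 1.8333; a fully generic set of size 6 gives K ≈ 3.5000.

|A| = 6, |A + A| = 21, K = 21/6 = 7/2.


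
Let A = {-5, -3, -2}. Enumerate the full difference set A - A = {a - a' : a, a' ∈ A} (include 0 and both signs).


A - A = {a - a' : a, a' ∈ A}.
Compute a - a' for each ordered pair (a, a'):
a = -5: -5--5=0, -5--3=-2, -5--2=-3
a = -3: -3--5=2, -3--3=0, -3--2=-1
a = -2: -2--5=3, -2--3=1, -2--2=0
Collecting distinct values (and noting 0 appears from a-a):
A - A = {-3, -2, -1, 0, 1, 2, 3}
|A - A| = 7

A - A = {-3, -2, -1, 0, 1, 2, 3}


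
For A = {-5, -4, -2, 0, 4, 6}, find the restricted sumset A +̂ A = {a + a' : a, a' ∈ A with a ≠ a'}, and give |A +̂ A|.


Restricted sumset: A +̂ A = {a + a' : a ∈ A, a' ∈ A, a ≠ a'}.
Equivalently, take A + A and drop any sum 2a that is achievable ONLY as a + a for a ∈ A (i.e. sums representable only with equal summands).
Enumerate pairs (a, a') with a < a' (symmetric, so each unordered pair gives one sum; this covers all a ≠ a'):
  -5 + -4 = -9
  -5 + -2 = -7
  -5 + 0 = -5
  -5 + 4 = -1
  -5 + 6 = 1
  -4 + -2 = -6
  -4 + 0 = -4
  -4 + 4 = 0
  -4 + 6 = 2
  -2 + 0 = -2
  -2 + 4 = 2
  -2 + 6 = 4
  0 + 4 = 4
  0 + 6 = 6
  4 + 6 = 10
Collected distinct sums: {-9, -7, -6, -5, -4, -2, -1, 0, 1, 2, 4, 6, 10}
|A +̂ A| = 13
(Reference bound: |A +̂ A| ≥ 2|A| - 3 for |A| ≥ 2, with |A| = 6 giving ≥ 9.)

|A +̂ A| = 13


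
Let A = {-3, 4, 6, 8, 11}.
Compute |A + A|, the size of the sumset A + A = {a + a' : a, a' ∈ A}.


A + A = {a + a' : a, a' ∈ A}; |A| = 5.
General bounds: 2|A| - 1 ≤ |A + A| ≤ |A|(|A|+1)/2, i.e. 9 ≤ |A + A| ≤ 15.
Lower bound 2|A|-1 is attained iff A is an arithmetic progression.
Enumerate sums a + a' for a ≤ a' (symmetric, so this suffices):
a = -3: -3+-3=-6, -3+4=1, -3+6=3, -3+8=5, -3+11=8
a = 4: 4+4=8, 4+6=10, 4+8=12, 4+11=15
a = 6: 6+6=12, 6+8=14, 6+11=17
a = 8: 8+8=16, 8+11=19
a = 11: 11+11=22
Distinct sums: {-6, 1, 3, 5, 8, 10, 12, 14, 15, 16, 17, 19, 22}
|A + A| = 13

|A + A| = 13


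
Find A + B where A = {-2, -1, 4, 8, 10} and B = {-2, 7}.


A + B = {a + b : a ∈ A, b ∈ B}.
Enumerate all |A|·|B| = 5·2 = 10 pairs (a, b) and collect distinct sums.
a = -2: -2+-2=-4, -2+7=5
a = -1: -1+-2=-3, -1+7=6
a = 4: 4+-2=2, 4+7=11
a = 8: 8+-2=6, 8+7=15
a = 10: 10+-2=8, 10+7=17
Collecting distinct sums: A + B = {-4, -3, 2, 5, 6, 8, 11, 15, 17}
|A + B| = 9

A + B = {-4, -3, 2, 5, 6, 8, 11, 15, 17}


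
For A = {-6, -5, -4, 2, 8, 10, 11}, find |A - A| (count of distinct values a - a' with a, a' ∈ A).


A - A = {a - a' : a, a' ∈ A}; |A| = 7.
Bounds: 2|A|-1 ≤ |A - A| ≤ |A|² - |A| + 1, i.e. 13 ≤ |A - A| ≤ 43.
Note: 0 ∈ A - A always (from a - a). The set is symmetric: if d ∈ A - A then -d ∈ A - A.
Enumerate nonzero differences d = a - a' with a > a' (then include -d):
Positive differences: {1, 2, 3, 6, 7, 8, 9, 12, 13, 14, 15, 16, 17}
Full difference set: {0} ∪ (positive diffs) ∪ (negative diffs).
|A - A| = 1 + 2·13 = 27 (matches direct enumeration: 27).

|A - A| = 27


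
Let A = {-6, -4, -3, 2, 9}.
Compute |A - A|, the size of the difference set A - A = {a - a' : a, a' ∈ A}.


A - A = {a - a' : a, a' ∈ A}; |A| = 5.
Bounds: 2|A|-1 ≤ |A - A| ≤ |A|² - |A| + 1, i.e. 9 ≤ |A - A| ≤ 21.
Note: 0 ∈ A - A always (from a - a). The set is symmetric: if d ∈ A - A then -d ∈ A - A.
Enumerate nonzero differences d = a - a' with a > a' (then include -d):
Positive differences: {1, 2, 3, 5, 6, 7, 8, 12, 13, 15}
Full difference set: {0} ∪ (positive diffs) ∪ (negative diffs).
|A - A| = 1 + 2·10 = 21 (matches direct enumeration: 21).

|A - A| = 21


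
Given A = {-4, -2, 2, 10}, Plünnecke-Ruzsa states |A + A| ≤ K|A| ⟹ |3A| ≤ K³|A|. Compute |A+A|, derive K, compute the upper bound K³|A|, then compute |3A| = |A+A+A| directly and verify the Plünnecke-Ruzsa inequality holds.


|A| = 4.
Step 1: Compute A + A by enumerating all 16 pairs.
A + A = {-8, -6, -4, -2, 0, 4, 6, 8, 12, 20}, so |A + A| = 10.
Step 2: Doubling constant K = |A + A|/|A| = 10/4 = 10/4 ≈ 2.5000.
Step 3: Plünnecke-Ruzsa gives |3A| ≤ K³·|A| = (2.5000)³ · 4 ≈ 62.5000.
Step 4: Compute 3A = A + A + A directly by enumerating all triples (a,b,c) ∈ A³; |3A| = 17.
Step 5: Check 17 ≤ 62.5000? Yes ✓.

K = 10/4, Plünnecke-Ruzsa bound K³|A| ≈ 62.5000, |3A| = 17, inequality holds.


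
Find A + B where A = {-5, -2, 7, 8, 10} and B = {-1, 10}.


A + B = {a + b : a ∈ A, b ∈ B}.
Enumerate all |A|·|B| = 5·2 = 10 pairs (a, b) and collect distinct sums.
a = -5: -5+-1=-6, -5+10=5
a = -2: -2+-1=-3, -2+10=8
a = 7: 7+-1=6, 7+10=17
a = 8: 8+-1=7, 8+10=18
a = 10: 10+-1=9, 10+10=20
Collecting distinct sums: A + B = {-6, -3, 5, 6, 7, 8, 9, 17, 18, 20}
|A + B| = 10

A + B = {-6, -3, 5, 6, 7, 8, 9, 17, 18, 20}


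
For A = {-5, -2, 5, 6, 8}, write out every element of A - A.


A - A = {a - a' : a, a' ∈ A}.
Compute a - a' for each ordered pair (a, a'):
a = -5: -5--5=0, -5--2=-3, -5-5=-10, -5-6=-11, -5-8=-13
a = -2: -2--5=3, -2--2=0, -2-5=-7, -2-6=-8, -2-8=-10
a = 5: 5--5=10, 5--2=7, 5-5=0, 5-6=-1, 5-8=-3
a = 6: 6--5=11, 6--2=8, 6-5=1, 6-6=0, 6-8=-2
a = 8: 8--5=13, 8--2=10, 8-5=3, 8-6=2, 8-8=0
Collecting distinct values (and noting 0 appears from a-a):
A - A = {-13, -11, -10, -8, -7, -3, -2, -1, 0, 1, 2, 3, 7, 8, 10, 11, 13}
|A - A| = 17

A - A = {-13, -11, -10, -8, -7, -3, -2, -1, 0, 1, 2, 3, 7, 8, 10, 11, 13}


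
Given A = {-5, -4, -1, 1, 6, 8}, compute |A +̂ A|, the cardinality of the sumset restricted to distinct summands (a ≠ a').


Restricted sumset: A +̂ A = {a + a' : a ∈ A, a' ∈ A, a ≠ a'}.
Equivalently, take A + A and drop any sum 2a that is achievable ONLY as a + a for a ∈ A (i.e. sums representable only with equal summands).
Enumerate pairs (a, a') with a < a' (symmetric, so each unordered pair gives one sum; this covers all a ≠ a'):
  -5 + -4 = -9
  -5 + -1 = -6
  -5 + 1 = -4
  -5 + 6 = 1
  -5 + 8 = 3
  -4 + -1 = -5
  -4 + 1 = -3
  -4 + 6 = 2
  -4 + 8 = 4
  -1 + 1 = 0
  -1 + 6 = 5
  -1 + 8 = 7
  1 + 6 = 7
  1 + 8 = 9
  6 + 8 = 14
Collected distinct sums: {-9, -6, -5, -4, -3, 0, 1, 2, 3, 4, 5, 7, 9, 14}
|A +̂ A| = 14
(Reference bound: |A +̂ A| ≥ 2|A| - 3 for |A| ≥ 2, with |A| = 6 giving ≥ 9.)

|A +̂ A| = 14


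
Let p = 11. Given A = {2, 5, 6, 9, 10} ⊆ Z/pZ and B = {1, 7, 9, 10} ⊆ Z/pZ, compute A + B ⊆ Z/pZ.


Work in Z/11Z: reduce every sum a + b modulo 11.
Enumerate all 20 pairs:
a = 2: 2+1=3, 2+7=9, 2+9=0, 2+10=1
a = 5: 5+1=6, 5+7=1, 5+9=3, 5+10=4
a = 6: 6+1=7, 6+7=2, 6+9=4, 6+10=5
a = 9: 9+1=10, 9+7=5, 9+9=7, 9+10=8
a = 10: 10+1=0, 10+7=6, 10+9=8, 10+10=9
Distinct residues collected: {0, 1, 2, 3, 4, 5, 6, 7, 8, 9, 10}
|A + B| = 11 (out of 11 total residues).

A + B = {0, 1, 2, 3, 4, 5, 6, 7, 8, 9, 10}


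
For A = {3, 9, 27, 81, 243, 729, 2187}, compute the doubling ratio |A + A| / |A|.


|A| = 7.
Compute A + A by enumerating all 49 pairs.
A + A = {6, 12, 18, 30, 36, 54, 84, 90, 108, 162, 246, 252, 270, 324, 486, 732, 738, 756, 810, 972, 1458, 2190, 2196, 2214, 2268, 2430, 2916, 4374}, so |A + A| = 28.
K = |A + A| / |A| = 28/7 = 4/1 ≈ 4.0000.
Reference: AP of size 7 gives K = 13/7 ≈ 1.8571; a fully generic set of size 7 gives K ≈ 4.0000.

|A| = 7, |A + A| = 28, K = 28/7 = 4/1.


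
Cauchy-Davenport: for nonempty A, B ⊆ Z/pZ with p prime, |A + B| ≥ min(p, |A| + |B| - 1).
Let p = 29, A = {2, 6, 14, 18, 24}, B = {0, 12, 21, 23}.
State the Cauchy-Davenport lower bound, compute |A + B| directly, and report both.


Cauchy-Davenport: |A + B| ≥ min(p, |A| + |B| - 1) for A, B nonempty in Z/pZ.
|A| = 5, |B| = 4, p = 29.
CD lower bound = min(29, 5 + 4 - 1) = min(29, 8) = 8.
Compute A + B mod 29 directly:
a = 2: 2+0=2, 2+12=14, 2+21=23, 2+23=25
a = 6: 6+0=6, 6+12=18, 6+21=27, 6+23=0
a = 14: 14+0=14, 14+12=26, 14+21=6, 14+23=8
a = 18: 18+0=18, 18+12=1, 18+21=10, 18+23=12
a = 24: 24+0=24, 24+12=7, 24+21=16, 24+23=18
A + B = {0, 1, 2, 6, 7, 8, 10, 12, 14, 16, 18, 23, 24, 25, 26, 27}, so |A + B| = 16.
Verify: 16 ≥ 8? Yes ✓.

CD lower bound = 8, actual |A + B| = 16.


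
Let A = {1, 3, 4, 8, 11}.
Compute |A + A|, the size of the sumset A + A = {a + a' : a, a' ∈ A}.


A + A = {a + a' : a, a' ∈ A}; |A| = 5.
General bounds: 2|A| - 1 ≤ |A + A| ≤ |A|(|A|+1)/2, i.e. 9 ≤ |A + A| ≤ 15.
Lower bound 2|A|-1 is attained iff A is an arithmetic progression.
Enumerate sums a + a' for a ≤ a' (symmetric, so this suffices):
a = 1: 1+1=2, 1+3=4, 1+4=5, 1+8=9, 1+11=12
a = 3: 3+3=6, 3+4=7, 3+8=11, 3+11=14
a = 4: 4+4=8, 4+8=12, 4+11=15
a = 8: 8+8=16, 8+11=19
a = 11: 11+11=22
Distinct sums: {2, 4, 5, 6, 7, 8, 9, 11, 12, 14, 15, 16, 19, 22}
|A + A| = 14

|A + A| = 14


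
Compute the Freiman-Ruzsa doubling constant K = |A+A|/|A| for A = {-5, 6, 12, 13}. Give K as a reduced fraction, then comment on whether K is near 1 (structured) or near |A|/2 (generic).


|A| = 4.
Compute A + A by enumerating all 16 pairs.
A + A = {-10, 1, 7, 8, 12, 18, 19, 24, 25, 26}, so |A + A| = 10.
K = |A + A| / |A| = 10/4 = 5/2 ≈ 2.5000.
Reference: AP of size 4 gives K = 7/4 ≈ 1.7500; a fully generic set of size 4 gives K ≈ 2.5000.

|A| = 4, |A + A| = 10, K = 10/4 = 5/2.


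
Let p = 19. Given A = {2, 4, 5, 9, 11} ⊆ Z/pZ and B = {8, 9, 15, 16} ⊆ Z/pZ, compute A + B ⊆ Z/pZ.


Work in Z/19Z: reduce every sum a + b modulo 19.
Enumerate all 20 pairs:
a = 2: 2+8=10, 2+9=11, 2+15=17, 2+16=18
a = 4: 4+8=12, 4+9=13, 4+15=0, 4+16=1
a = 5: 5+8=13, 5+9=14, 5+15=1, 5+16=2
a = 9: 9+8=17, 9+9=18, 9+15=5, 9+16=6
a = 11: 11+8=0, 11+9=1, 11+15=7, 11+16=8
Distinct residues collected: {0, 1, 2, 5, 6, 7, 8, 10, 11, 12, 13, 14, 17, 18}
|A + B| = 14 (out of 19 total residues).

A + B = {0, 1, 2, 5, 6, 7, 8, 10, 11, 12, 13, 14, 17, 18}


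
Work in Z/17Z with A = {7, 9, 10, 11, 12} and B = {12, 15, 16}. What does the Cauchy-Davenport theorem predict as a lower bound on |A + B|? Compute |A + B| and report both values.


Cauchy-Davenport: |A + B| ≥ min(p, |A| + |B| - 1) for A, B nonempty in Z/pZ.
|A| = 5, |B| = 3, p = 17.
CD lower bound = min(17, 5 + 3 - 1) = min(17, 7) = 7.
Compute A + B mod 17 directly:
a = 7: 7+12=2, 7+15=5, 7+16=6
a = 9: 9+12=4, 9+15=7, 9+16=8
a = 10: 10+12=5, 10+15=8, 10+16=9
a = 11: 11+12=6, 11+15=9, 11+16=10
a = 12: 12+12=7, 12+15=10, 12+16=11
A + B = {2, 4, 5, 6, 7, 8, 9, 10, 11}, so |A + B| = 9.
Verify: 9 ≥ 7? Yes ✓.

CD lower bound = 7, actual |A + B| = 9.


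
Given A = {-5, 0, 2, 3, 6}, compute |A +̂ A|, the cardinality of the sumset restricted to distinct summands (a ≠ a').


Restricted sumset: A +̂ A = {a + a' : a ∈ A, a' ∈ A, a ≠ a'}.
Equivalently, take A + A and drop any sum 2a that is achievable ONLY as a + a for a ∈ A (i.e. sums representable only with equal summands).
Enumerate pairs (a, a') with a < a' (symmetric, so each unordered pair gives one sum; this covers all a ≠ a'):
  -5 + 0 = -5
  -5 + 2 = -3
  -5 + 3 = -2
  -5 + 6 = 1
  0 + 2 = 2
  0 + 3 = 3
  0 + 6 = 6
  2 + 3 = 5
  2 + 6 = 8
  3 + 6 = 9
Collected distinct sums: {-5, -3, -2, 1, 2, 3, 5, 6, 8, 9}
|A +̂ A| = 10
(Reference bound: |A +̂ A| ≥ 2|A| - 3 for |A| ≥ 2, with |A| = 5 giving ≥ 7.)

|A +̂ A| = 10


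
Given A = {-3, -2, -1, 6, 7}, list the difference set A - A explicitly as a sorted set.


A - A = {a - a' : a, a' ∈ A}.
Compute a - a' for each ordered pair (a, a'):
a = -3: -3--3=0, -3--2=-1, -3--1=-2, -3-6=-9, -3-7=-10
a = -2: -2--3=1, -2--2=0, -2--1=-1, -2-6=-8, -2-7=-9
a = -1: -1--3=2, -1--2=1, -1--1=0, -1-6=-7, -1-7=-8
a = 6: 6--3=9, 6--2=8, 6--1=7, 6-6=0, 6-7=-1
a = 7: 7--3=10, 7--2=9, 7--1=8, 7-6=1, 7-7=0
Collecting distinct values (and noting 0 appears from a-a):
A - A = {-10, -9, -8, -7, -2, -1, 0, 1, 2, 7, 8, 9, 10}
|A - A| = 13

A - A = {-10, -9, -8, -7, -2, -1, 0, 1, 2, 7, 8, 9, 10}


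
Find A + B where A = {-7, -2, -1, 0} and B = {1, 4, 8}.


A + B = {a + b : a ∈ A, b ∈ B}.
Enumerate all |A|·|B| = 4·3 = 12 pairs (a, b) and collect distinct sums.
a = -7: -7+1=-6, -7+4=-3, -7+8=1
a = -2: -2+1=-1, -2+4=2, -2+8=6
a = -1: -1+1=0, -1+4=3, -1+8=7
a = 0: 0+1=1, 0+4=4, 0+8=8
Collecting distinct sums: A + B = {-6, -3, -1, 0, 1, 2, 3, 4, 6, 7, 8}
|A + B| = 11

A + B = {-6, -3, -1, 0, 1, 2, 3, 4, 6, 7, 8}


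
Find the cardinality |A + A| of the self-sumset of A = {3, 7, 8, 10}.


A + A = {a + a' : a, a' ∈ A}; |A| = 4.
General bounds: 2|A| - 1 ≤ |A + A| ≤ |A|(|A|+1)/2, i.e. 7 ≤ |A + A| ≤ 10.
Lower bound 2|A|-1 is attained iff A is an arithmetic progression.
Enumerate sums a + a' for a ≤ a' (symmetric, so this suffices):
a = 3: 3+3=6, 3+7=10, 3+8=11, 3+10=13
a = 7: 7+7=14, 7+8=15, 7+10=17
a = 8: 8+8=16, 8+10=18
a = 10: 10+10=20
Distinct sums: {6, 10, 11, 13, 14, 15, 16, 17, 18, 20}
|A + A| = 10

|A + A| = 10


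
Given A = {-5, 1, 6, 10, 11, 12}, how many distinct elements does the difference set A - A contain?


A - A = {a - a' : a, a' ∈ A}; |A| = 6.
Bounds: 2|A|-1 ≤ |A - A| ≤ |A|² - |A| + 1, i.e. 11 ≤ |A - A| ≤ 31.
Note: 0 ∈ A - A always (from a - a). The set is symmetric: if d ∈ A - A then -d ∈ A - A.
Enumerate nonzero differences d = a - a' with a > a' (then include -d):
Positive differences: {1, 2, 4, 5, 6, 9, 10, 11, 15, 16, 17}
Full difference set: {0} ∪ (positive diffs) ∪ (negative diffs).
|A - A| = 1 + 2·11 = 23 (matches direct enumeration: 23).

|A - A| = 23


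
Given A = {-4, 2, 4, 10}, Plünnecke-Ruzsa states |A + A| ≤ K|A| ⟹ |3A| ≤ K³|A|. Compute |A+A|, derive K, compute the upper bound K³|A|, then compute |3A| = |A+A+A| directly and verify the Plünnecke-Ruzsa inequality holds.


|A| = 4.
Step 1: Compute A + A by enumerating all 16 pairs.
A + A = {-8, -2, 0, 4, 6, 8, 12, 14, 20}, so |A + A| = 9.
Step 2: Doubling constant K = |A + A|/|A| = 9/4 = 9/4 ≈ 2.2500.
Step 3: Plünnecke-Ruzsa gives |3A| ≤ K³·|A| = (2.2500)³ · 4 ≈ 45.5625.
Step 4: Compute 3A = A + A + A directly by enumerating all triples (a,b,c) ∈ A³; |3A| = 16.
Step 5: Check 16 ≤ 45.5625? Yes ✓.

K = 9/4, Plünnecke-Ruzsa bound K³|A| ≈ 45.5625, |3A| = 16, inequality holds.


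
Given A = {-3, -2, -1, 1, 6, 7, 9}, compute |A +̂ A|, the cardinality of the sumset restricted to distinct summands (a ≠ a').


Restricted sumset: A +̂ A = {a + a' : a ∈ A, a' ∈ A, a ≠ a'}.
Equivalently, take A + A and drop any sum 2a that is achievable ONLY as a + a for a ∈ A (i.e. sums representable only with equal summands).
Enumerate pairs (a, a') with a < a' (symmetric, so each unordered pair gives one sum; this covers all a ≠ a'):
  -3 + -2 = -5
  -3 + -1 = -4
  -3 + 1 = -2
  -3 + 6 = 3
  -3 + 7 = 4
  -3 + 9 = 6
  -2 + -1 = -3
  -2 + 1 = -1
  -2 + 6 = 4
  -2 + 7 = 5
  -2 + 9 = 7
  -1 + 1 = 0
  -1 + 6 = 5
  -1 + 7 = 6
  -1 + 9 = 8
  1 + 6 = 7
  1 + 7 = 8
  1 + 9 = 10
  6 + 7 = 13
  6 + 9 = 15
  7 + 9 = 16
Collected distinct sums: {-5, -4, -3, -2, -1, 0, 3, 4, 5, 6, 7, 8, 10, 13, 15, 16}
|A +̂ A| = 16
(Reference bound: |A +̂ A| ≥ 2|A| - 3 for |A| ≥ 2, with |A| = 7 giving ≥ 11.)

|A +̂ A| = 16


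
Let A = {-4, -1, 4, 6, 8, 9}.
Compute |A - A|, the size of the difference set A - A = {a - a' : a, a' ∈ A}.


A - A = {a - a' : a, a' ∈ A}; |A| = 6.
Bounds: 2|A|-1 ≤ |A - A| ≤ |A|² - |A| + 1, i.e. 11 ≤ |A - A| ≤ 31.
Note: 0 ∈ A - A always (from a - a). The set is symmetric: if d ∈ A - A then -d ∈ A - A.
Enumerate nonzero differences d = a - a' with a > a' (then include -d):
Positive differences: {1, 2, 3, 4, 5, 7, 8, 9, 10, 12, 13}
Full difference set: {0} ∪ (positive diffs) ∪ (negative diffs).
|A - A| = 1 + 2·11 = 23 (matches direct enumeration: 23).

|A - A| = 23


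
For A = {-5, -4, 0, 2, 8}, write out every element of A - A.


A - A = {a - a' : a, a' ∈ A}.
Compute a - a' for each ordered pair (a, a'):
a = -5: -5--5=0, -5--4=-1, -5-0=-5, -5-2=-7, -5-8=-13
a = -4: -4--5=1, -4--4=0, -4-0=-4, -4-2=-6, -4-8=-12
a = 0: 0--5=5, 0--4=4, 0-0=0, 0-2=-2, 0-8=-8
a = 2: 2--5=7, 2--4=6, 2-0=2, 2-2=0, 2-8=-6
a = 8: 8--5=13, 8--4=12, 8-0=8, 8-2=6, 8-8=0
Collecting distinct values (and noting 0 appears from a-a):
A - A = {-13, -12, -8, -7, -6, -5, -4, -2, -1, 0, 1, 2, 4, 5, 6, 7, 8, 12, 13}
|A - A| = 19

A - A = {-13, -12, -8, -7, -6, -5, -4, -2, -1, 0, 1, 2, 4, 5, 6, 7, 8, 12, 13}


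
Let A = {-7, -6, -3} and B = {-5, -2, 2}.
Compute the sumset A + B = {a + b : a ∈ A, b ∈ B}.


A + B = {a + b : a ∈ A, b ∈ B}.
Enumerate all |A|·|B| = 3·3 = 9 pairs (a, b) and collect distinct sums.
a = -7: -7+-5=-12, -7+-2=-9, -7+2=-5
a = -6: -6+-5=-11, -6+-2=-8, -6+2=-4
a = -3: -3+-5=-8, -3+-2=-5, -3+2=-1
Collecting distinct sums: A + B = {-12, -11, -9, -8, -5, -4, -1}
|A + B| = 7

A + B = {-12, -11, -9, -8, -5, -4, -1}


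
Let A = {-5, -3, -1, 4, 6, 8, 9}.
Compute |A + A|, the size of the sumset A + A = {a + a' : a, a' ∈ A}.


A + A = {a + a' : a, a' ∈ A}; |A| = 7.
General bounds: 2|A| - 1 ≤ |A + A| ≤ |A|(|A|+1)/2, i.e. 13 ≤ |A + A| ≤ 28.
Lower bound 2|A|-1 is attained iff A is an arithmetic progression.
Enumerate sums a + a' for a ≤ a' (symmetric, so this suffices):
a = -5: -5+-5=-10, -5+-3=-8, -5+-1=-6, -5+4=-1, -5+6=1, -5+8=3, -5+9=4
a = -3: -3+-3=-6, -3+-1=-4, -3+4=1, -3+6=3, -3+8=5, -3+9=6
a = -1: -1+-1=-2, -1+4=3, -1+6=5, -1+8=7, -1+9=8
a = 4: 4+4=8, 4+6=10, 4+8=12, 4+9=13
a = 6: 6+6=12, 6+8=14, 6+9=15
a = 8: 8+8=16, 8+9=17
a = 9: 9+9=18
Distinct sums: {-10, -8, -6, -4, -2, -1, 1, 3, 4, 5, 6, 7, 8, 10, 12, 13, 14, 15, 16, 17, 18}
|A + A| = 21

|A + A| = 21


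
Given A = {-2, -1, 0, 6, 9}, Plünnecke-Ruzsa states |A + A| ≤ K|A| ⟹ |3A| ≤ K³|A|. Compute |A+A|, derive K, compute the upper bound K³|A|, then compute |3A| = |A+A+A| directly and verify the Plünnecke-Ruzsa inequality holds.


|A| = 5.
Step 1: Compute A + A by enumerating all 25 pairs.
A + A = {-4, -3, -2, -1, 0, 4, 5, 6, 7, 8, 9, 12, 15, 18}, so |A + A| = 14.
Step 2: Doubling constant K = |A + A|/|A| = 14/5 = 14/5 ≈ 2.8000.
Step 3: Plünnecke-Ruzsa gives |3A| ≤ K³·|A| = (2.8000)³ · 5 ≈ 109.7600.
Step 4: Compute 3A = A + A + A directly by enumerating all triples (a,b,c) ∈ A³; |3A| = 27.
Step 5: Check 27 ≤ 109.7600? Yes ✓.

K = 14/5, Plünnecke-Ruzsa bound K³|A| ≈ 109.7600, |3A| = 27, inequality holds.


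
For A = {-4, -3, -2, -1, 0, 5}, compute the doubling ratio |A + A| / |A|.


|A| = 6.
Compute A + A by enumerating all 36 pairs.
A + A = {-8, -7, -6, -5, -4, -3, -2, -1, 0, 1, 2, 3, 4, 5, 10}, so |A + A| = 15.
K = |A + A| / |A| = 15/6 = 5/2 ≈ 2.5000.
Reference: AP of size 6 gives K = 11/6 ≈ 1.8333; a fully generic set of size 6 gives K ≈ 3.5000.

|A| = 6, |A + A| = 15, K = 15/6 = 5/2.


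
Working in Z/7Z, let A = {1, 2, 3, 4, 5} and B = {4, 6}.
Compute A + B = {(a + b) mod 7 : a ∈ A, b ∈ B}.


Work in Z/7Z: reduce every sum a + b modulo 7.
Enumerate all 10 pairs:
a = 1: 1+4=5, 1+6=0
a = 2: 2+4=6, 2+6=1
a = 3: 3+4=0, 3+6=2
a = 4: 4+4=1, 4+6=3
a = 5: 5+4=2, 5+6=4
Distinct residues collected: {0, 1, 2, 3, 4, 5, 6}
|A + B| = 7 (out of 7 total residues).

A + B = {0, 1, 2, 3, 4, 5, 6}


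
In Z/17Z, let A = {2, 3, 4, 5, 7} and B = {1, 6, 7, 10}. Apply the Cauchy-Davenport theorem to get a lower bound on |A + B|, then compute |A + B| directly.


Cauchy-Davenport: |A + B| ≥ min(p, |A| + |B| - 1) for A, B nonempty in Z/pZ.
|A| = 5, |B| = 4, p = 17.
CD lower bound = min(17, 5 + 4 - 1) = min(17, 8) = 8.
Compute A + B mod 17 directly:
a = 2: 2+1=3, 2+6=8, 2+7=9, 2+10=12
a = 3: 3+1=4, 3+6=9, 3+7=10, 3+10=13
a = 4: 4+1=5, 4+6=10, 4+7=11, 4+10=14
a = 5: 5+1=6, 5+6=11, 5+7=12, 5+10=15
a = 7: 7+1=8, 7+6=13, 7+7=14, 7+10=0
A + B = {0, 3, 4, 5, 6, 8, 9, 10, 11, 12, 13, 14, 15}, so |A + B| = 13.
Verify: 13 ≥ 8? Yes ✓.

CD lower bound = 8, actual |A + B| = 13.


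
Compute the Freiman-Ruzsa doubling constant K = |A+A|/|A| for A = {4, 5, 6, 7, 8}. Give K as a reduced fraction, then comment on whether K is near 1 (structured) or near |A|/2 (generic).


|A| = 5.
Compute A + A by enumerating all 25 pairs.
A + A = {8, 9, 10, 11, 12, 13, 14, 15, 16}, so |A + A| = 9.
K = |A + A| / |A| = 9/5 (already in lowest terms) ≈ 1.8000.
Reference: AP of size 5 gives K = 9/5 ≈ 1.8000; a fully generic set of size 5 gives K ≈ 3.0000.

|A| = 5, |A + A| = 9, K = 9/5.


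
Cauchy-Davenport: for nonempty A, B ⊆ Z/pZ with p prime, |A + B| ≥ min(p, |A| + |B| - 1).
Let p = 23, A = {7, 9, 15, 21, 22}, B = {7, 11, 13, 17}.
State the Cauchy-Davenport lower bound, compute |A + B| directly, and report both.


Cauchy-Davenport: |A + B| ≥ min(p, |A| + |B| - 1) for A, B nonempty in Z/pZ.
|A| = 5, |B| = 4, p = 23.
CD lower bound = min(23, 5 + 4 - 1) = min(23, 8) = 8.
Compute A + B mod 23 directly:
a = 7: 7+7=14, 7+11=18, 7+13=20, 7+17=1
a = 9: 9+7=16, 9+11=20, 9+13=22, 9+17=3
a = 15: 15+7=22, 15+11=3, 15+13=5, 15+17=9
a = 21: 21+7=5, 21+11=9, 21+13=11, 21+17=15
a = 22: 22+7=6, 22+11=10, 22+13=12, 22+17=16
A + B = {1, 3, 5, 6, 9, 10, 11, 12, 14, 15, 16, 18, 20, 22}, so |A + B| = 14.
Verify: 14 ≥ 8? Yes ✓.

CD lower bound = 8, actual |A + B| = 14.


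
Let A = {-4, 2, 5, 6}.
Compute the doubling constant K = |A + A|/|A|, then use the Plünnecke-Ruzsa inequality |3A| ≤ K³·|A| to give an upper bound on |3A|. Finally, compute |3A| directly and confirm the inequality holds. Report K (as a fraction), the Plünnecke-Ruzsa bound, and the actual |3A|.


|A| = 4.
Step 1: Compute A + A by enumerating all 16 pairs.
A + A = {-8, -2, 1, 2, 4, 7, 8, 10, 11, 12}, so |A + A| = 10.
Step 2: Doubling constant K = |A + A|/|A| = 10/4 = 10/4 ≈ 2.5000.
Step 3: Plünnecke-Ruzsa gives |3A| ≤ K³·|A| = (2.5000)³ · 4 ≈ 62.5000.
Step 4: Compute 3A = A + A + A directly by enumerating all triples (a,b,c) ∈ A³; |3A| = 19.
Step 5: Check 19 ≤ 62.5000? Yes ✓.

K = 10/4, Plünnecke-Ruzsa bound K³|A| ≈ 62.5000, |3A| = 19, inequality holds.


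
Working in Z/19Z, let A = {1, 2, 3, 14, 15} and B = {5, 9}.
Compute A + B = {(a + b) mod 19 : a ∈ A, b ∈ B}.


Work in Z/19Z: reduce every sum a + b modulo 19.
Enumerate all 10 pairs:
a = 1: 1+5=6, 1+9=10
a = 2: 2+5=7, 2+9=11
a = 3: 3+5=8, 3+9=12
a = 14: 14+5=0, 14+9=4
a = 15: 15+5=1, 15+9=5
Distinct residues collected: {0, 1, 4, 5, 6, 7, 8, 10, 11, 12}
|A + B| = 10 (out of 19 total residues).

A + B = {0, 1, 4, 5, 6, 7, 8, 10, 11, 12}


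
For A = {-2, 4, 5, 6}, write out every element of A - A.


A - A = {a - a' : a, a' ∈ A}.
Compute a - a' for each ordered pair (a, a'):
a = -2: -2--2=0, -2-4=-6, -2-5=-7, -2-6=-8
a = 4: 4--2=6, 4-4=0, 4-5=-1, 4-6=-2
a = 5: 5--2=7, 5-4=1, 5-5=0, 5-6=-1
a = 6: 6--2=8, 6-4=2, 6-5=1, 6-6=0
Collecting distinct values (and noting 0 appears from a-a):
A - A = {-8, -7, -6, -2, -1, 0, 1, 2, 6, 7, 8}
|A - A| = 11

A - A = {-8, -7, -6, -2, -1, 0, 1, 2, 6, 7, 8}


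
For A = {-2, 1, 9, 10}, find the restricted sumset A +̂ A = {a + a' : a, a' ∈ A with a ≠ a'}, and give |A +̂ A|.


Restricted sumset: A +̂ A = {a + a' : a ∈ A, a' ∈ A, a ≠ a'}.
Equivalently, take A + A and drop any sum 2a that is achievable ONLY as a + a for a ∈ A (i.e. sums representable only with equal summands).
Enumerate pairs (a, a') with a < a' (symmetric, so each unordered pair gives one sum; this covers all a ≠ a'):
  -2 + 1 = -1
  -2 + 9 = 7
  -2 + 10 = 8
  1 + 9 = 10
  1 + 10 = 11
  9 + 10 = 19
Collected distinct sums: {-1, 7, 8, 10, 11, 19}
|A +̂ A| = 6
(Reference bound: |A +̂ A| ≥ 2|A| - 3 for |A| ≥ 2, with |A| = 4 giving ≥ 5.)

|A +̂ A| = 6


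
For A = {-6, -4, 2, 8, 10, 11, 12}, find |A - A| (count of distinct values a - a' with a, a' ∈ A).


A - A = {a - a' : a, a' ∈ A}; |A| = 7.
Bounds: 2|A|-1 ≤ |A - A| ≤ |A|² - |A| + 1, i.e. 13 ≤ |A - A| ≤ 43.
Note: 0 ∈ A - A always (from a - a). The set is symmetric: if d ∈ A - A then -d ∈ A - A.
Enumerate nonzero differences d = a - a' with a > a' (then include -d):
Positive differences: {1, 2, 3, 4, 6, 8, 9, 10, 12, 14, 15, 16, 17, 18}
Full difference set: {0} ∪ (positive diffs) ∪ (negative diffs).
|A - A| = 1 + 2·14 = 29 (matches direct enumeration: 29).

|A - A| = 29


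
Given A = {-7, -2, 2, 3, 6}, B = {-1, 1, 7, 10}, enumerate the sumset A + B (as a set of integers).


A + B = {a + b : a ∈ A, b ∈ B}.
Enumerate all |A|·|B| = 5·4 = 20 pairs (a, b) and collect distinct sums.
a = -7: -7+-1=-8, -7+1=-6, -7+7=0, -7+10=3
a = -2: -2+-1=-3, -2+1=-1, -2+7=5, -2+10=8
a = 2: 2+-1=1, 2+1=3, 2+7=9, 2+10=12
a = 3: 3+-1=2, 3+1=4, 3+7=10, 3+10=13
a = 6: 6+-1=5, 6+1=7, 6+7=13, 6+10=16
Collecting distinct sums: A + B = {-8, -6, -3, -1, 0, 1, 2, 3, 4, 5, 7, 8, 9, 10, 12, 13, 16}
|A + B| = 17

A + B = {-8, -6, -3, -1, 0, 1, 2, 3, 4, 5, 7, 8, 9, 10, 12, 13, 16}


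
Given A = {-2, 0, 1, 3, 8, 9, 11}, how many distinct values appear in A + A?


A + A = {a + a' : a, a' ∈ A}; |A| = 7.
General bounds: 2|A| - 1 ≤ |A + A| ≤ |A|(|A|+1)/2, i.e. 13 ≤ |A + A| ≤ 28.
Lower bound 2|A|-1 is attained iff A is an arithmetic progression.
Enumerate sums a + a' for a ≤ a' (symmetric, so this suffices):
a = -2: -2+-2=-4, -2+0=-2, -2+1=-1, -2+3=1, -2+8=6, -2+9=7, -2+11=9
a = 0: 0+0=0, 0+1=1, 0+3=3, 0+8=8, 0+9=9, 0+11=11
a = 1: 1+1=2, 1+3=4, 1+8=9, 1+9=10, 1+11=12
a = 3: 3+3=6, 3+8=11, 3+9=12, 3+11=14
a = 8: 8+8=16, 8+9=17, 8+11=19
a = 9: 9+9=18, 9+11=20
a = 11: 11+11=22
Distinct sums: {-4, -2, -1, 0, 1, 2, 3, 4, 6, 7, 8, 9, 10, 11, 12, 14, 16, 17, 18, 19, 20, 22}
|A + A| = 22

|A + A| = 22


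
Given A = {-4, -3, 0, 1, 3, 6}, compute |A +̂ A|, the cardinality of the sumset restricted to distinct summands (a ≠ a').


Restricted sumset: A +̂ A = {a + a' : a ∈ A, a' ∈ A, a ≠ a'}.
Equivalently, take A + A and drop any sum 2a that is achievable ONLY as a + a for a ∈ A (i.e. sums representable only with equal summands).
Enumerate pairs (a, a') with a < a' (symmetric, so each unordered pair gives one sum; this covers all a ≠ a'):
  -4 + -3 = -7
  -4 + 0 = -4
  -4 + 1 = -3
  -4 + 3 = -1
  -4 + 6 = 2
  -3 + 0 = -3
  -3 + 1 = -2
  -3 + 3 = 0
  -3 + 6 = 3
  0 + 1 = 1
  0 + 3 = 3
  0 + 6 = 6
  1 + 3 = 4
  1 + 6 = 7
  3 + 6 = 9
Collected distinct sums: {-7, -4, -3, -2, -1, 0, 1, 2, 3, 4, 6, 7, 9}
|A +̂ A| = 13
(Reference bound: |A +̂ A| ≥ 2|A| - 3 for |A| ≥ 2, with |A| = 6 giving ≥ 9.)

|A +̂ A| = 13


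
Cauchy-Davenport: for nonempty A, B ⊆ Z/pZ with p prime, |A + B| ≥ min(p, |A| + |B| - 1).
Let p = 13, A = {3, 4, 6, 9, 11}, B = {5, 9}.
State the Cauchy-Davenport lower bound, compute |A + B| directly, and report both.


Cauchy-Davenport: |A + B| ≥ min(p, |A| + |B| - 1) for A, B nonempty in Z/pZ.
|A| = 5, |B| = 2, p = 13.
CD lower bound = min(13, 5 + 2 - 1) = min(13, 6) = 6.
Compute A + B mod 13 directly:
a = 3: 3+5=8, 3+9=12
a = 4: 4+5=9, 4+9=0
a = 6: 6+5=11, 6+9=2
a = 9: 9+5=1, 9+9=5
a = 11: 11+5=3, 11+9=7
A + B = {0, 1, 2, 3, 5, 7, 8, 9, 11, 12}, so |A + B| = 10.
Verify: 10 ≥ 6? Yes ✓.

CD lower bound = 6, actual |A + B| = 10.


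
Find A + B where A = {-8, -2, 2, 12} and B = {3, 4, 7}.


A + B = {a + b : a ∈ A, b ∈ B}.
Enumerate all |A|·|B| = 4·3 = 12 pairs (a, b) and collect distinct sums.
a = -8: -8+3=-5, -8+4=-4, -8+7=-1
a = -2: -2+3=1, -2+4=2, -2+7=5
a = 2: 2+3=5, 2+4=6, 2+7=9
a = 12: 12+3=15, 12+4=16, 12+7=19
Collecting distinct sums: A + B = {-5, -4, -1, 1, 2, 5, 6, 9, 15, 16, 19}
|A + B| = 11

A + B = {-5, -4, -1, 1, 2, 5, 6, 9, 15, 16, 19}


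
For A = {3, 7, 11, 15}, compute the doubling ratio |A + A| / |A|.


|A| = 4.
Compute A + A by enumerating all 16 pairs.
A + A = {6, 10, 14, 18, 22, 26, 30}, so |A + A| = 7.
K = |A + A| / |A| = 7/4 (already in lowest terms) ≈ 1.7500.
Reference: AP of size 4 gives K = 7/4 ≈ 1.7500; a fully generic set of size 4 gives K ≈ 2.5000.

|A| = 4, |A + A| = 7, K = 7/4.


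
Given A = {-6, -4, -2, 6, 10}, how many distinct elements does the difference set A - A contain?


A - A = {a - a' : a, a' ∈ A}; |A| = 5.
Bounds: 2|A|-1 ≤ |A - A| ≤ |A|² - |A| + 1, i.e. 9 ≤ |A - A| ≤ 21.
Note: 0 ∈ A - A always (from a - a). The set is symmetric: if d ∈ A - A then -d ∈ A - A.
Enumerate nonzero differences d = a - a' with a > a' (then include -d):
Positive differences: {2, 4, 8, 10, 12, 14, 16}
Full difference set: {0} ∪ (positive diffs) ∪ (negative diffs).
|A - A| = 1 + 2·7 = 15 (matches direct enumeration: 15).

|A - A| = 15


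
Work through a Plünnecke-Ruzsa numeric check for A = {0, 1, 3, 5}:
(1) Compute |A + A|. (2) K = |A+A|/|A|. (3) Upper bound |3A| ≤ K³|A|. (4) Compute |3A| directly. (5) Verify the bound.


|A| = 4.
Step 1: Compute A + A by enumerating all 16 pairs.
A + A = {0, 1, 2, 3, 4, 5, 6, 8, 10}, so |A + A| = 9.
Step 2: Doubling constant K = |A + A|/|A| = 9/4 = 9/4 ≈ 2.2500.
Step 3: Plünnecke-Ruzsa gives |3A| ≤ K³·|A| = (2.2500)³ · 4 ≈ 45.5625.
Step 4: Compute 3A = A + A + A directly by enumerating all triples (a,b,c) ∈ A³; |3A| = 14.
Step 5: Check 14 ≤ 45.5625? Yes ✓.

K = 9/4, Plünnecke-Ruzsa bound K³|A| ≈ 45.5625, |3A| = 14, inequality holds.


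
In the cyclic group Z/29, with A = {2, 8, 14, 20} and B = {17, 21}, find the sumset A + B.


Work in Z/29Z: reduce every sum a + b modulo 29.
Enumerate all 8 pairs:
a = 2: 2+17=19, 2+21=23
a = 8: 8+17=25, 8+21=0
a = 14: 14+17=2, 14+21=6
a = 20: 20+17=8, 20+21=12
Distinct residues collected: {0, 2, 6, 8, 12, 19, 23, 25}
|A + B| = 8 (out of 29 total residues).

A + B = {0, 2, 6, 8, 12, 19, 23, 25}


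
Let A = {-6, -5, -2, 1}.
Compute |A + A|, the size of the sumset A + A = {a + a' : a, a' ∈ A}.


A + A = {a + a' : a, a' ∈ A}; |A| = 4.
General bounds: 2|A| - 1 ≤ |A + A| ≤ |A|(|A|+1)/2, i.e. 7 ≤ |A + A| ≤ 10.
Lower bound 2|A|-1 is attained iff A is an arithmetic progression.
Enumerate sums a + a' for a ≤ a' (symmetric, so this suffices):
a = -6: -6+-6=-12, -6+-5=-11, -6+-2=-8, -6+1=-5
a = -5: -5+-5=-10, -5+-2=-7, -5+1=-4
a = -2: -2+-2=-4, -2+1=-1
a = 1: 1+1=2
Distinct sums: {-12, -11, -10, -8, -7, -5, -4, -1, 2}
|A + A| = 9

|A + A| = 9


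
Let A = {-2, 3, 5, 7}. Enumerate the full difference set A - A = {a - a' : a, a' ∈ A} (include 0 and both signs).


A - A = {a - a' : a, a' ∈ A}.
Compute a - a' for each ordered pair (a, a'):
a = -2: -2--2=0, -2-3=-5, -2-5=-7, -2-7=-9
a = 3: 3--2=5, 3-3=0, 3-5=-2, 3-7=-4
a = 5: 5--2=7, 5-3=2, 5-5=0, 5-7=-2
a = 7: 7--2=9, 7-3=4, 7-5=2, 7-7=0
Collecting distinct values (and noting 0 appears from a-a):
A - A = {-9, -7, -5, -4, -2, 0, 2, 4, 5, 7, 9}
|A - A| = 11

A - A = {-9, -7, -5, -4, -2, 0, 2, 4, 5, 7, 9}


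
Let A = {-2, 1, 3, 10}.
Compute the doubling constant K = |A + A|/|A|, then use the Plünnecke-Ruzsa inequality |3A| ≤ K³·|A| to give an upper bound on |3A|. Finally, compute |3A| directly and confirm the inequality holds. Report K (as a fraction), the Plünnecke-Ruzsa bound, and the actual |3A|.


|A| = 4.
Step 1: Compute A + A by enumerating all 16 pairs.
A + A = {-4, -1, 1, 2, 4, 6, 8, 11, 13, 20}, so |A + A| = 10.
Step 2: Doubling constant K = |A + A|/|A| = 10/4 = 10/4 ≈ 2.5000.
Step 3: Plünnecke-Ruzsa gives |3A| ≤ K³·|A| = (2.5000)³ · 4 ≈ 62.5000.
Step 4: Compute 3A = A + A + A directly by enumerating all triples (a,b,c) ∈ A³; |3A| = 19.
Step 5: Check 19 ≤ 62.5000? Yes ✓.

K = 10/4, Plünnecke-Ruzsa bound K³|A| ≈ 62.5000, |3A| = 19, inequality holds.


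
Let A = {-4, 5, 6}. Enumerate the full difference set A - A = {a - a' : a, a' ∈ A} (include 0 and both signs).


A - A = {a - a' : a, a' ∈ A}.
Compute a - a' for each ordered pair (a, a'):
a = -4: -4--4=0, -4-5=-9, -4-6=-10
a = 5: 5--4=9, 5-5=0, 5-6=-1
a = 6: 6--4=10, 6-5=1, 6-6=0
Collecting distinct values (and noting 0 appears from a-a):
A - A = {-10, -9, -1, 0, 1, 9, 10}
|A - A| = 7

A - A = {-10, -9, -1, 0, 1, 9, 10}


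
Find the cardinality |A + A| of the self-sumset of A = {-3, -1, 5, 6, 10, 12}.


A + A = {a + a' : a, a' ∈ A}; |A| = 6.
General bounds: 2|A| - 1 ≤ |A + A| ≤ |A|(|A|+1)/2, i.e. 11 ≤ |A + A| ≤ 21.
Lower bound 2|A|-1 is attained iff A is an arithmetic progression.
Enumerate sums a + a' for a ≤ a' (symmetric, so this suffices):
a = -3: -3+-3=-6, -3+-1=-4, -3+5=2, -3+6=3, -3+10=7, -3+12=9
a = -1: -1+-1=-2, -1+5=4, -1+6=5, -1+10=9, -1+12=11
a = 5: 5+5=10, 5+6=11, 5+10=15, 5+12=17
a = 6: 6+6=12, 6+10=16, 6+12=18
a = 10: 10+10=20, 10+12=22
a = 12: 12+12=24
Distinct sums: {-6, -4, -2, 2, 3, 4, 5, 7, 9, 10, 11, 12, 15, 16, 17, 18, 20, 22, 24}
|A + A| = 19

|A + A| = 19


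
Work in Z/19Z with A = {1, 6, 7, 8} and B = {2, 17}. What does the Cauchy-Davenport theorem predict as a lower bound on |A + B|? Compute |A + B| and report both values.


Cauchy-Davenport: |A + B| ≥ min(p, |A| + |B| - 1) for A, B nonempty in Z/pZ.
|A| = 4, |B| = 2, p = 19.
CD lower bound = min(19, 4 + 2 - 1) = min(19, 5) = 5.
Compute A + B mod 19 directly:
a = 1: 1+2=3, 1+17=18
a = 6: 6+2=8, 6+17=4
a = 7: 7+2=9, 7+17=5
a = 8: 8+2=10, 8+17=6
A + B = {3, 4, 5, 6, 8, 9, 10, 18}, so |A + B| = 8.
Verify: 8 ≥ 5? Yes ✓.

CD lower bound = 5, actual |A + B| = 8.


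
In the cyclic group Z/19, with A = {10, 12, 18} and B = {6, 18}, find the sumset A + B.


Work in Z/19Z: reduce every sum a + b modulo 19.
Enumerate all 6 pairs:
a = 10: 10+6=16, 10+18=9
a = 12: 12+6=18, 12+18=11
a = 18: 18+6=5, 18+18=17
Distinct residues collected: {5, 9, 11, 16, 17, 18}
|A + B| = 6 (out of 19 total residues).

A + B = {5, 9, 11, 16, 17, 18}


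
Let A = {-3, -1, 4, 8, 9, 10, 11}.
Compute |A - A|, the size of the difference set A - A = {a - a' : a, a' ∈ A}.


A - A = {a - a' : a, a' ∈ A}; |A| = 7.
Bounds: 2|A|-1 ≤ |A - A| ≤ |A|² - |A| + 1, i.e. 13 ≤ |A - A| ≤ 43.
Note: 0 ∈ A - A always (from a - a). The set is symmetric: if d ∈ A - A then -d ∈ A - A.
Enumerate nonzero differences d = a - a' with a > a' (then include -d):
Positive differences: {1, 2, 3, 4, 5, 6, 7, 9, 10, 11, 12, 13, 14}
Full difference set: {0} ∪ (positive diffs) ∪ (negative diffs).
|A - A| = 1 + 2·13 = 27 (matches direct enumeration: 27).

|A - A| = 27


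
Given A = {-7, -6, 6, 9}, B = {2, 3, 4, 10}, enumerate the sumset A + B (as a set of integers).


A + B = {a + b : a ∈ A, b ∈ B}.
Enumerate all |A|·|B| = 4·4 = 16 pairs (a, b) and collect distinct sums.
a = -7: -7+2=-5, -7+3=-4, -7+4=-3, -7+10=3
a = -6: -6+2=-4, -6+3=-3, -6+4=-2, -6+10=4
a = 6: 6+2=8, 6+3=9, 6+4=10, 6+10=16
a = 9: 9+2=11, 9+3=12, 9+4=13, 9+10=19
Collecting distinct sums: A + B = {-5, -4, -3, -2, 3, 4, 8, 9, 10, 11, 12, 13, 16, 19}
|A + B| = 14

A + B = {-5, -4, -3, -2, 3, 4, 8, 9, 10, 11, 12, 13, 16, 19}


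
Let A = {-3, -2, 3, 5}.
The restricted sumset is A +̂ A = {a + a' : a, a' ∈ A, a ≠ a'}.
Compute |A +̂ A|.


Restricted sumset: A +̂ A = {a + a' : a ∈ A, a' ∈ A, a ≠ a'}.
Equivalently, take A + A and drop any sum 2a that is achievable ONLY as a + a for a ∈ A (i.e. sums representable only with equal summands).
Enumerate pairs (a, a') with a < a' (symmetric, so each unordered pair gives one sum; this covers all a ≠ a'):
  -3 + -2 = -5
  -3 + 3 = 0
  -3 + 5 = 2
  -2 + 3 = 1
  -2 + 5 = 3
  3 + 5 = 8
Collected distinct sums: {-5, 0, 1, 2, 3, 8}
|A +̂ A| = 6
(Reference bound: |A +̂ A| ≥ 2|A| - 3 for |A| ≥ 2, with |A| = 4 giving ≥ 5.)

|A +̂ A| = 6


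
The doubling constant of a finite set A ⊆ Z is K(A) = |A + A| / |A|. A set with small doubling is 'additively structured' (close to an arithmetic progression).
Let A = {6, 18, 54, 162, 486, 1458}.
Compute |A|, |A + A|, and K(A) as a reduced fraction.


|A| = 6.
Compute A + A by enumerating all 36 pairs.
A + A = {12, 24, 36, 60, 72, 108, 168, 180, 216, 324, 492, 504, 540, 648, 972, 1464, 1476, 1512, 1620, 1944, 2916}, so |A + A| = 21.
K = |A + A| / |A| = 21/6 = 7/2 ≈ 3.5000.
Reference: AP of size 6 gives K = 11/6 ≈ 1.8333; a fully generic set of size 6 gives K ≈ 3.5000.

|A| = 6, |A + A| = 21, K = 21/6 = 7/2.


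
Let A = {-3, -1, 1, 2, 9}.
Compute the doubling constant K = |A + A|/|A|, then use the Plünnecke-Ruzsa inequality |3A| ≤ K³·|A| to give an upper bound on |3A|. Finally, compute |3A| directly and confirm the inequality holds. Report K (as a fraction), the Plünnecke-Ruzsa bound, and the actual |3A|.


|A| = 5.
Step 1: Compute A + A by enumerating all 25 pairs.
A + A = {-6, -4, -2, -1, 0, 1, 2, 3, 4, 6, 8, 10, 11, 18}, so |A + A| = 14.
Step 2: Doubling constant K = |A + A|/|A| = 14/5 = 14/5 ≈ 2.8000.
Step 3: Plünnecke-Ruzsa gives |3A| ≤ K³·|A| = (2.8000)³ · 5 ≈ 109.7600.
Step 4: Compute 3A = A + A + A directly by enumerating all triples (a,b,c) ∈ A³; |3A| = 26.
Step 5: Check 26 ≤ 109.7600? Yes ✓.

K = 14/5, Plünnecke-Ruzsa bound K³|A| ≈ 109.7600, |3A| = 26, inequality holds.


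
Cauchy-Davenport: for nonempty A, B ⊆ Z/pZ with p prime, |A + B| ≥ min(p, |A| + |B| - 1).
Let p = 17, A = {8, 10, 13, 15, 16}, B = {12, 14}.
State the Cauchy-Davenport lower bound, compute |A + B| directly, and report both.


Cauchy-Davenport: |A + B| ≥ min(p, |A| + |B| - 1) for A, B nonempty in Z/pZ.
|A| = 5, |B| = 2, p = 17.
CD lower bound = min(17, 5 + 2 - 1) = min(17, 6) = 6.
Compute A + B mod 17 directly:
a = 8: 8+12=3, 8+14=5
a = 10: 10+12=5, 10+14=7
a = 13: 13+12=8, 13+14=10
a = 15: 15+12=10, 15+14=12
a = 16: 16+12=11, 16+14=13
A + B = {3, 5, 7, 8, 10, 11, 12, 13}, so |A + B| = 8.
Verify: 8 ≥ 6? Yes ✓.

CD lower bound = 6, actual |A + B| = 8.


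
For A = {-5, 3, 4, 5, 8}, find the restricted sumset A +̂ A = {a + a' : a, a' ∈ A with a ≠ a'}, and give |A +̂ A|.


Restricted sumset: A +̂ A = {a + a' : a ∈ A, a' ∈ A, a ≠ a'}.
Equivalently, take A + A and drop any sum 2a that is achievable ONLY as a + a for a ∈ A (i.e. sums representable only with equal summands).
Enumerate pairs (a, a') with a < a' (symmetric, so each unordered pair gives one sum; this covers all a ≠ a'):
  -5 + 3 = -2
  -5 + 4 = -1
  -5 + 5 = 0
  -5 + 8 = 3
  3 + 4 = 7
  3 + 5 = 8
  3 + 8 = 11
  4 + 5 = 9
  4 + 8 = 12
  5 + 8 = 13
Collected distinct sums: {-2, -1, 0, 3, 7, 8, 9, 11, 12, 13}
|A +̂ A| = 10
(Reference bound: |A +̂ A| ≥ 2|A| - 3 for |A| ≥ 2, with |A| = 5 giving ≥ 7.)

|A +̂ A| = 10


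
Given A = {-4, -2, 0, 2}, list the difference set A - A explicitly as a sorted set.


A - A = {a - a' : a, a' ∈ A}.
Compute a - a' for each ordered pair (a, a'):
a = -4: -4--4=0, -4--2=-2, -4-0=-4, -4-2=-6
a = -2: -2--4=2, -2--2=0, -2-0=-2, -2-2=-4
a = 0: 0--4=4, 0--2=2, 0-0=0, 0-2=-2
a = 2: 2--4=6, 2--2=4, 2-0=2, 2-2=0
Collecting distinct values (and noting 0 appears from a-a):
A - A = {-6, -4, -2, 0, 2, 4, 6}
|A - A| = 7

A - A = {-6, -4, -2, 0, 2, 4, 6}


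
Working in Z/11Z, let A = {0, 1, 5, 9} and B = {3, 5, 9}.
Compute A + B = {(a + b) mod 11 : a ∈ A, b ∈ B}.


Work in Z/11Z: reduce every sum a + b modulo 11.
Enumerate all 12 pairs:
a = 0: 0+3=3, 0+5=5, 0+9=9
a = 1: 1+3=4, 1+5=6, 1+9=10
a = 5: 5+3=8, 5+5=10, 5+9=3
a = 9: 9+3=1, 9+5=3, 9+9=7
Distinct residues collected: {1, 3, 4, 5, 6, 7, 8, 9, 10}
|A + B| = 9 (out of 11 total residues).

A + B = {1, 3, 4, 5, 6, 7, 8, 9, 10}


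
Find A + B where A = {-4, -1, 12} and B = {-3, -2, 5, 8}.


A + B = {a + b : a ∈ A, b ∈ B}.
Enumerate all |A|·|B| = 3·4 = 12 pairs (a, b) and collect distinct sums.
a = -4: -4+-3=-7, -4+-2=-6, -4+5=1, -4+8=4
a = -1: -1+-3=-4, -1+-2=-3, -1+5=4, -1+8=7
a = 12: 12+-3=9, 12+-2=10, 12+5=17, 12+8=20
Collecting distinct sums: A + B = {-7, -6, -4, -3, 1, 4, 7, 9, 10, 17, 20}
|A + B| = 11

A + B = {-7, -6, -4, -3, 1, 4, 7, 9, 10, 17, 20}
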